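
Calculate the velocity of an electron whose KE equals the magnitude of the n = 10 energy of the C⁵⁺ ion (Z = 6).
1.313e+06 m/s (or 0.4378% of c)

The binding energy at n = 10 for C⁵⁺ is:
E_10 = -13.6057 × 6²/10² = -4.898052 eV
|E_10| = 4.898052 eV

Convert to Joules:
KE = 4.898052 eV × (1.602177 × 10⁻¹⁹ J/eV) = 7.84755e-19 J

Using KE = ½mv²:
v = √(2·KE/m_e)
v = √(2 × 7.84755e-19 J / 9.10938 × 10⁻³¹ kg)
v = 1.313e+06 m/s

This is approximately 0.4378% the speed of light.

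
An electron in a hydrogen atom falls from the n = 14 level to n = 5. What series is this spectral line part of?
Pfund series

The spectral series in hydrogen are named based on the final (lower) energy level:
- Lyman series: n_final = 1 (ultraviolet)
- Balmer series: n_final = 2 (visible/near-UV)
- Paschen series: n_final = 3 (infrared)
- Brackett series: n_final = 4 (infrared)
- Pfund series: n_final = 5 (far infrared)

Since this transition ends at n = 5, it belongs to the Pfund series.

For reference, this 14 → 5 line has photon energy
ΔE = 13.6057 eV × (1/5² - 1/14²) = 0.47481116327 eV,
corresponding to wavelength λ = hc/ΔE = 1239.84 eV·nm / 0.47481116327 eV = 2611.22757 nm in the far infrared region.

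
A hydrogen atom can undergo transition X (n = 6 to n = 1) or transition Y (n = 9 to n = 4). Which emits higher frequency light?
6 → 1

Calculate the energy for each transition:

Transition 6 → 1:
ΔE₁ = |E_1 - E_6| = |-13.6057/1² - (-13.6057/6²)|
ΔE₁ = |-13.605700000 - (-0.377936111)| = 13.227764 eV

Transition 9 → 4:
ΔE₂ = |E_4 - E_9| = |-13.6057/4² - (-13.6057/9²)|
ΔE₂ = |-0.850356250 - (-0.167971605)| = 0.682385 eV

Since 13.227764 eV > 0.682385 eV, the transition 6 → 1 emits the more energetic photon.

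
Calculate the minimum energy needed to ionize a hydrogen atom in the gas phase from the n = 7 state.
0.27767 eV

The ionization energy is the energy needed to remove the electron completely (n → ∞).

For hydrogen, E_n = -13.6057 eV / n².

At n = 7: E_7 = -13.6057 / 7² = -0.27766735 eV
At n = ∞: E_∞ = 0 eV

Ionization energy = E_∞ - E_7 = 0 - (-0.27766735) = 0.27766735 eV
Ionization energy ≈ 0.27767 eV

This is also called the binding energy of the electron in state n = 7.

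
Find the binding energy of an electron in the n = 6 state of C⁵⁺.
13.60570 eV

The ionization energy is the energy needed to remove the electron completely (n → ∞).

For a hydrogen-like ion with Z = 6, E_n = -13.6057 Z² / n² eV.

At n = 6: E_6 = -13.6057 × 6² / 6² = -13.60570000 eV
At n = ∞: E_∞ = 0 eV

Ionization energy = E_∞ - E_6 = 0 - (-13.60570000) = 13.60570000 eV
Ionization energy ≈ 13.60570 eV

This is also called the binding energy of the electron in state n = 6.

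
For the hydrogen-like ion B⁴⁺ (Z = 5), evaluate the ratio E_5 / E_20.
16.00

Using E_n = -13.6057 Z² / n² eV with Z = 5:

E_5 = -13.6057 × 5² / 5² = -340.1425 / 25 = -13.60570000 eV
E_20 = -13.6057 × 5² / 20² = -340.1425 / 400 = -0.85035625 eV

The ratio is:
E_5/E_20 = (-13.60570000) / (-0.85035625)
E_5/E_20 = (-340.1425/25) / (-340.1425/400)
E_5/E_20 = 400/25
E_5/E_20 = 16.00
(Note: the Z² factors cancel in the ratio.)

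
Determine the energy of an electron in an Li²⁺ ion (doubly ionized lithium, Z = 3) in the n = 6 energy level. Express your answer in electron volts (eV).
-3.40 eV

The energy levels of a hydrogen-like atom are given by:
E_n = -13.6057 Z² / n² eV  (with Z = 3 for Li²⁺)

For n = 6:
E_6 = -13.6057 × 3² / 6²
E_6 = -13.6057 × 9 / 36
E_6 = -3.40 eV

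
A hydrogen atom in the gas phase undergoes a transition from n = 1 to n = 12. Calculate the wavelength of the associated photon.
91.76376 nm

First, find the transition energy using E_n = -13.6057 / n² eV:
E_1 = -13.6057 / 1² = -13.6057000 eV
E_12 = -13.6057 / 12² = -0.0944840 eV

Photon energy: |ΔE| = |E_12 - E_1| = 13.5112160 eV

Convert to wavelength using E = hc/λ with hc = 1239.84 eV·nm:
λ = hc/E = 1239.84 eV·nm / 13.5112160 eV
λ = 91.76376 nm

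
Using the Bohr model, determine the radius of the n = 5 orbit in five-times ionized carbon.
0.220491 nm (or 2.204905 Å)

The Bohr radius formula is:
r_n = n² a₀ / Z

where a₀ = 0.052917721 nm is the Bohr radius.

For C⁵⁺ (Z = 6) at n = 5:
r_5 = 5² × 0.052917721 nm / 6
r_5 = 25 × 0.052917721 nm / 6
r_5 = 1.3229430 nm / 6
r_5 = 0.220491 nm

The electron orbits at approximately 0.220491 nm from the nucleus.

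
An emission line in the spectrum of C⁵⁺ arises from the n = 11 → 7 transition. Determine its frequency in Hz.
1.4382e+15 Hz

First, find the transition energy:
E_11 = -13.6057 × 6² / 11² = -4.0479769 eV
E_7 = -13.6057 × 6² / 7² = -9.9960245 eV
|ΔE| = |E_7 - E_11| = 5.9480476 eV

Convert to Joules: E = 5.9480476 eV × (1.602177 × 10⁻¹⁹ J/eV) = 9.529825e-19 J

Using E = hf:
f = E/h = 9.529825e-19 J / (6.62607 × 10⁻³⁴ J·s)
f = 1.4382e+15 Hz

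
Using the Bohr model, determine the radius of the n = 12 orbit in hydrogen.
7.620152 nm (or 76.201518 Å)

The Bohr radius formula is:
r_n = n² a₀ / Z

where a₀ = 0.052917721 nm is the Bohr radius.

For H (Z = 1) at n = 12:
r_12 = 12² × 0.052917721 nm / 1
r_12 = 144 × 0.052917721 nm / 1
r_12 = 7.6201518 nm / 1
r_12 = 7.620152 nm

The electron orbits at approximately 7.620152 nm from the nucleus.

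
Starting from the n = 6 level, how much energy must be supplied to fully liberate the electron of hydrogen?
0.38 eV

The ionization energy is the energy needed to remove the electron completely (n → ∞).

For hydrogen, E_n = -13.6057 eV / n².

At n = 6: E_6 = -13.6057 / 6² = -0.37794 eV
At n = ∞: E_∞ = 0 eV

Ionization energy = E_∞ - E_6 = 0 - (-0.37794) = 0.37794 eV
Ionization energy ≈ 0.38 eV

This is also called the binding energy of the electron in state n = 6.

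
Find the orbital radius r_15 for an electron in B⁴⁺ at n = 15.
2.3813 nm (or 23.8130 Å)

The Bohr radius formula is:
r_n = n² a₀ / Z

where a₀ = 0.0529177 nm is the Bohr radius.

For B⁴⁺ (Z = 5) at n = 15:
r_15 = 15² × 0.0529177 nm / 5
r_15 = 225 × 0.0529177 nm / 5
r_15 = 11.90648 nm / 5
r_15 = 2.3813 nm

The electron orbits at approximately 2.3813 nm from the nucleus.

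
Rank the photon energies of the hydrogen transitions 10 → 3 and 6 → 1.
6 → 1

Calculate the energy for each transition:

Transition 10 → 3:
ΔE₁ = |E_3 - E_10| = |-13.6057/3² - (-13.6057/10²)|
ΔE₁ = |-1.511744444444 - (-0.136057000000)| = 1.375687444 eV

Transition 6 → 1:
ΔE₂ = |E_1 - E_6| = |-13.6057/1² - (-13.6057/6²)|
ΔE₂ = |-13.605700000000 - (-0.377936111111)| = 13.227763889 eV

Since 13.227763889 eV > 1.375687444 eV, the transition 6 → 1 emits the more energetic photon.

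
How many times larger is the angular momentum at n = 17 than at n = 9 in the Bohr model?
1.889

In the Bohr model, L_n = nℏ, so the ratio is purely the ratio of quantum numbers:

L_17/L_9 = 17ℏ / 9ℏ = 17/9 = 1.889

The angular momentum scales linearly with n.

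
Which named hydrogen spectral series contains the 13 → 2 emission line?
Balmer series

The spectral series in hydrogen are named based on the final (lower) energy level:
- Lyman series: n_final = 1 (ultraviolet)
- Balmer series: n_final = 2 (visible/near-UV)
- Paschen series: n_final = 3 (infrared)
- Brackett series: n_final = 4 (infrared)
- Pfund series: n_final = 5 (far infrared)

Since this transition ends at n = 2, it belongs to the Balmer series.

For reference, this 13 → 2 line has photon energy
ΔE = 13.6057 eV × (1/2² - 1/13²) = 3.320918 eV,
corresponding to wavelength λ = hc/ΔE = 1239.84 eV·nm / 3.320918 eV = 373.34 nm in the visible/near-UV region.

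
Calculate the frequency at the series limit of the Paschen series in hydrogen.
3.65538e+14 Hz

The series limit corresponds to the transition from n = ∞ to n = 3.
This is the highest energy (shortest wavelength) transition in the Paschen series.

E_∞ = 0 eV
E_3 = -13.6057 / 3² = -1.51174444 eV

Energy at series limit:
ΔE = E_∞ - E_3 = 0 - (-1.51174444) = 1.51174444 eV
E = 1.51174444 eV × (1.602177 × 10⁻¹⁹ J/eV) = 2.4220822e-19 J
f = E/h = 2.4220822e-19 J / (6.62607 × 10⁻³⁴ J·s) = 3.65538e+14 Hz

This energy equals the ionization energy from the n = 3 state of hydrogen.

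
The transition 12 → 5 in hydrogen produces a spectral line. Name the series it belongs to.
Pfund series

The spectral series in hydrogen are named based on the final (lower) energy level:
- Lyman series: n_final = 1 (ultraviolet)
- Balmer series: n_final = 2 (visible/near-UV)
- Paschen series: n_final = 3 (infrared)
- Brackett series: n_final = 4 (infrared)
- Pfund series: n_final = 5 (far infrared)

Since this transition ends at n = 5, it belongs to the Pfund series.

For reference, this 12 → 5 line has photon energy
ΔE = 13.6057 eV × (1/5² - 1/12²) = 0.44974397 eV,
corresponding to wavelength λ = hc/ΔE = 1239.84 eV·nm / 0.44974397 eV = 2756.77 nm in the far infrared region.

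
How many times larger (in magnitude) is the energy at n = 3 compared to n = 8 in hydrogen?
7.1111

Using E_n = -13.6057 Z² / n² eV with Z = 1:

E_3 = -13.6057 / 3² = -13.6057 / 9 = -1.5117444444 eV
E_8 = -13.6057 / 8² = -13.6057 / 64 = -0.2125890625 eV

The ratio is:
E_3/E_8 = (-1.5117444444) / (-0.2125890625)
E_3/E_8 = (-13.6057/9) / (-13.6057/64)
E_3/E_8 = 64/9
E_3/E_8 = 7.1111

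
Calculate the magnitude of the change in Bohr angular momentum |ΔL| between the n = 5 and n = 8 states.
3.1637e-34 J·s (or 3ℏ)

In the Bohr model, L_n = nℏ where ℏ = 1.054572e-34 J·s.

L_8 = 8ℏ = 8.436576e-34 J·s
L_5 = 5ℏ = 5.272860e-34 J·s

ΔL = L_8 - L_5 = (8 - 5)ℏ = 3ℏ
ΔL = 3 × 1.054572e-34 J·s = 3.1637e-34 J·s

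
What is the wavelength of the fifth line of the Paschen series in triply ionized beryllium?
59.64645 nm

The lines of a series are numbered from the longest wavelength (smallest ΔE) outward; the fifth line is the transition from n = n_f + 5 to n_f.
The Paschen series has all transitions ending at n_f = 3.

For Be³⁺ (Z = 4), the fifth line (ε-line) is the jump from n = 8 to n = 3:
E_8 = -13.6057 × 4² / 8² = -3.4014250 eV
E_3 = -13.6057 × 4² / 3² = -24.1879111 eV
ΔE = E_8 - E_3 = 20.7864861 eV

λ = hc/E = 1239.84 eV·nm / 20.7864861 eV
λ = 59.64645 nm

This is the ε-line of the Paschen series in Be³⁺.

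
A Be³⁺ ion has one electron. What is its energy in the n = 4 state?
-13.6057 eV

For hydrogen-like ions, the energy levels scale with Z²:
E_n = -13.6057 Z² / n² eV

For Be³⁺ (Z = 4) at n = 4:
E_4 = -13.6057 × 4² / 4²
E_4 = -13.6057 × 16 / 16
E_4 = -217.6912 / 16
E_4 = -13.6057 eV

The energy is 16 times more negative than hydrogen at the same n due to the stronger nuclear charge.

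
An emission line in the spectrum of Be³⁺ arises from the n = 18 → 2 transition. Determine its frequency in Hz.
1.300e+16 Hz

First, find the transition energy:
E_18 = -13.6057 × 4² / 18² = -0.67188642 eV
E_2 = -13.6057 × 4² / 2² = -54.42280000 eV
|ΔE| = |E_2 - E_18| = 53.75091358 eV

Convert to Joules: E = 53.75091358 eV × (1.602177 × 10⁻¹⁹ J/eV) = 8.61185e-18 J

Using E = hf:
f = E/h = 8.61185e-18 J / (6.62607 × 10⁻³⁴ J·s)
f = 1.300e+16 Hz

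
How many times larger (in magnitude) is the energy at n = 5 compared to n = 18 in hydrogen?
12.960000

Using E_n = -13.6057 Z² / n² eV with Z = 1:

E_5 = -13.6057 / 5² = -13.6057 / 25 = -0.544228000000 eV
E_18 = -13.6057 / 18² = -13.6057 / 324 = -0.041992901235 eV

The ratio is:
E_5/E_18 = (-0.544228000000) / (-0.041992901235)
E_5/E_18 = (-13.6057/25) / (-13.6057/324)
E_5/E_18 = 324/25
E_5/E_18 = 12.960000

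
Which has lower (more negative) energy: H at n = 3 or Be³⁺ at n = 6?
Be³⁺ at n = 6 (E = -6.047 eV)

Using E_n = -13.6057 Z² / n² eV:

H (Z = 1) at n = 3:
E = -13.6057 × 1² / 3² = -13.6057 × 1 / 9 = -1.511744 eV

Be³⁺ (Z = 4) at n = 6:
E = -13.6057 × 4² / 6² = -13.6057 × 16 / 36 = -6.046978 eV

Since -6.046978 eV < -1.511744 eV,
Be³⁺ at n = 6 is more tightly bound (requires more energy to ionize).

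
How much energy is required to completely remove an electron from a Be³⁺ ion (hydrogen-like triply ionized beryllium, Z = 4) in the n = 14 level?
1.111 eV

The ionization energy is the energy needed to remove the electron completely (n → ∞).

For a hydrogen-like ion with Z = 4, E_n = -13.6057 Z² / n² eV.

At n = 14: E_14 = -13.6057 × 4² / 14² = -1.110669 eV
At n = ∞: E_∞ = 0 eV

Ionization energy = E_∞ - E_14 = 0 - (-1.110669) = 1.110669 eV
Ionization energy ≈ 1.111 eV

This is also called the binding energy of the electron in state n = 14.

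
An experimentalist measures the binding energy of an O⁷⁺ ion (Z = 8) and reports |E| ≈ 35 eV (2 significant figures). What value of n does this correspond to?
n = 5

The exact energy levels follow E_n = -13.6057 Z² / n² eV with Z = 8.

The measured value (-35 eV) is reported to only 2 significant figures, so we must test candidate n values and see which one matches to that precision.

Candidate energies:
  n = 3:  E = -13.6057 × 8² / 3² = -96.75164 eV
  n = 4:  E = -13.6057 × 8² / 4² = -54.42280 eV
  n = 5:  E = -13.6057 × 8² / 5² = -34.83059 eV  ← matches
  n = 6:  E = -13.6057 × 8² / 6² = -24.18791 eV
  n = 7:  E = -13.6057 × 8² / 7² = -17.77071 eV

Checking against the measurement of -35 eV (2 sig figs), only n = 5 agrees:
E_5 = -34.83059 eV, which rounds to -35 eV ✓

Therefore n = 5.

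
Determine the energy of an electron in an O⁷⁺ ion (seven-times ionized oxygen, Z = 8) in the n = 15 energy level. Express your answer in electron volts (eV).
-3.870066 eV

The energy levels of a hydrogen-like atom are given by:
E_n = -13.6057 Z² / n² eV  (with Z = 8 for O⁷⁺)

For n = 15:
E_15 = -13.6057 × 8² / 15²
E_15 = -13.6057 × 64 / 225
E_15 = -3.870066 eV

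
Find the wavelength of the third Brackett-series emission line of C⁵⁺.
60.1374 nm

The lines of a series are numbered from the longest wavelength (smallest ΔE) outward; the third line is the transition from n = n_f + 3 to n_f.
The Brackett series has all transitions ending at n_f = 4.

For C⁵⁺ (Z = 6), the third line (γ-line) is the jump from n = 7 to n = 4:
E_7 = -13.6057 × 6² / 7² = -9.996024 eV
E_4 = -13.6057 × 6² / 4² = -30.612825 eV
ΔE = E_7 - E_4 = 20.616801 eV

λ = hc/E = 1239.84 eV·nm / 20.616801 eV
λ = 60.1374 nm

This is the γ-line of the Brackett series in C⁵⁺.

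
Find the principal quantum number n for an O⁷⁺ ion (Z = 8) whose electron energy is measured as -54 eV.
n = 4

The exact energy levels follow E_n = -13.6057 Z² / n² eV with Z = 8.

The measured value (-54 eV) is reported to only 2 significant figures, so we must test candidate n values and see which one matches to that precision.

Candidate energies:
  n = 2:  E = -13.6057 × 8² / 2² = -217.69120 eV
  n = 3:  E = -13.6057 × 8² / 3² = -96.75164 eV
  n = 4:  E = -13.6057 × 8² / 4² = -54.42280 eV  ← matches
  n = 5:  E = -13.6057 × 8² / 5² = -34.83059 eV
  n = 6:  E = -13.6057 × 8² / 6² = -24.18791 eV

Checking against the measurement of -54 eV (2 sig figs), only n = 4 agrees:
E_4 = -54.42280 eV, which rounds to -54 eV ✓

Therefore n = 4.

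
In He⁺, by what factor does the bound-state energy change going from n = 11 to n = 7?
2.47

Using E_n = -13.6057 Z² / n² eV with Z = 2:

E_7 = -13.6057 × 2² / 7² = -54.4228 / 49 = -1.11066939 eV
E_11 = -13.6057 × 2² / 11² = -54.4228 / 121 = -0.44977521 eV

The ratio is:
E_7/E_11 = (-1.11066939) / (-0.44977521)
E_7/E_11 = (-54.4228/49) / (-54.4228/121)
E_7/E_11 = 121/49
E_7/E_11 = 2.47
(Note: the Z² factors cancel in the ratio.)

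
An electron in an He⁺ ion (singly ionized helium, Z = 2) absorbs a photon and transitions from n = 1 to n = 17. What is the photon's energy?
54.2345 eV

The energy levels of a hydrogen-like atom are E_n = -13.6057 Z² eV / n².

Energy at n = 1: E_1 = -13.6057 × 2² / 1² = -54.4228000 eV
Energy at n = 17: E_17 = -13.6057 × 2² / 17² = -0.1883142 eV

The excitation energy is the difference:
ΔE = E_17 - E_1
ΔE = -0.1883142 - (-54.4228000)
ΔE = 54.2345 eV

Since this is positive, energy must be absorbed (photon absorption).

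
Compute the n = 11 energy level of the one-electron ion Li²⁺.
-1.012 eV

For hydrogen-like ions, the energy levels scale with Z²:
E_n = -13.6057 Z² / n² eV

For Li²⁺ (Z = 3) at n = 11:
E_11 = -13.6057 × 3² / 11²
E_11 = -13.6057 × 9 / 121
E_11 = -122.4513 / 121
E_11 = -1.012 eV

The energy is 9 times more negative than hydrogen at the same n due to the stronger nuclear charge.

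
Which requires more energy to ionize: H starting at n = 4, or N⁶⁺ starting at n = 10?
N⁶⁺ at n = 10 (E = -6.66679 eV)

Using E_n = -13.6057 Z² / n² eV:

H (Z = 1) at n = 4:
E = -13.6057 × 1² / 4² = -13.6057 × 1 / 16 = -0.85035625 eV

N⁶⁺ (Z = 7) at n = 10:
E = -13.6057 × 7² / 10² = -13.6057 × 49 / 100 = -6.66679300 eV

Since -6.66679300 eV < -0.85035625 eV,
N⁶⁺ at n = 10 is more tightly bound (requires more energy to ionize).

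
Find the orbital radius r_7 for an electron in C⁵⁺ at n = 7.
0.4322 nm (or 4.3216 Å)

The Bohr radius formula is:
r_n = n² a₀ / Z

where a₀ = 0.0529177 nm is the Bohr radius.

For C⁵⁺ (Z = 6) at n = 7:
r_7 = 7² × 0.0529177 nm / 6
r_7 = 49 × 0.0529177 nm / 6
r_7 = 2.59297 nm / 6
r_7 = 0.4322 nm

The electron orbits at approximately 0.4322 nm from the nucleus.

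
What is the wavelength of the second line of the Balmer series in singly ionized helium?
121.502 nm

The lines of a series are numbered from the longest wavelength (smallest ΔE) outward; the second line is the transition from n = n_f + 2 to n_f.
The Balmer series has all transitions ending at n_f = 2.

For He⁺ (Z = 2), the second line (β-line) is the jump from n = 4 to n = 2:
E_4 = -13.6057 × 2² / 4² = -3.401425 eV
E_2 = -13.6057 × 2² / 2² = -13.605700 eV
ΔE = E_4 - E_2 = 10.204275 eV

λ = hc/E = 1239.84 eV·nm / 10.204275 eV
λ = 121.502 nm

This is the β-line of the Balmer series in He⁺.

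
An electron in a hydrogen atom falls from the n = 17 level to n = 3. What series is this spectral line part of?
Paschen series

The spectral series in hydrogen are named based on the final (lower) energy level:
- Lyman series: n_final = 1 (ultraviolet)
- Balmer series: n_final = 2 (visible/near-UV)
- Paschen series: n_final = 3 (infrared)
- Brackett series: n_final = 4 (infrared)
- Pfund series: n_final = 5 (far infrared)

Since this transition ends at n = 3, it belongs to the Paschen series.

For reference, this 17 → 3 line has photon energy
ΔE = 13.6057 eV × (1/3² - 1/17²) = 1.46466590 eV,
corresponding to wavelength λ = hc/ΔE = 1239.84 eV·nm / 1.46466590 eV = 846.5002 nm in the infrared region.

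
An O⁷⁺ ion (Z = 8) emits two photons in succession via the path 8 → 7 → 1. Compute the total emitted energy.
857.159 eV

The energy levels of O⁷⁺ are E_n = -13.6057 × 8² / n² eV.

First transition (8 → 7):
ΔE₁ = |E_7 - E_8|
ΔE₁ = |-17.770710204 - (-13.605700000)| = 4.165010 eV

Second transition (7 → 1):
ΔE₂ = |E_1 - E_7|
ΔE₂ = |-870.764800000 - (-17.770710204)| = 852.994090 eV

Total energy released:
E_total = ΔE₁ + ΔE₂ = 4.165010 + 852.994090 = 857.159 eV

Note: This equals the direct transition 8 → 1: 857.159 eV ✓
Energy is conserved regardless of the path taken.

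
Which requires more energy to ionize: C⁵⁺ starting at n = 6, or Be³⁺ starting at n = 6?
C⁵⁺ at n = 6 (E = -13.61 eV)

Using E_n = -13.6057 Z² / n² eV:

C⁵⁺ (Z = 6) at n = 6:
E = -13.6057 × 6² / 6² = -13.6057 × 36 / 36 = -13.60570 eV

Be³⁺ (Z = 4) at n = 6:
E = -13.6057 × 4² / 6² = -13.6057 × 16 / 36 = -6.04698 eV

Since -13.60570 eV < -6.04698 eV,
C⁵⁺ at n = 6 is more tightly bound (requires more energy to ionize).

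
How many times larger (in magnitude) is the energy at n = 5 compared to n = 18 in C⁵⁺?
12.96

Using E_n = -13.6057 Z² / n² eV with Z = 6:

E_5 = -13.6057 × 6² / 5² = -489.8052 / 25 = -19.59220800 eV
E_18 = -13.6057 × 6² / 18² = -489.8052 / 324 = -1.51174444 eV

The ratio is:
E_5/E_18 = (-19.59220800) / (-1.51174444)
E_5/E_18 = (-489.8052/25) / (-489.8052/324)
E_5/E_18 = 324/25
E_5/E_18 = 12.96
(Note: the Z² factors cancel in the ratio.)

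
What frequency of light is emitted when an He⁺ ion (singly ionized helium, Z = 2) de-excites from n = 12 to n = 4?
7.31077e+14 Hz

First, find the transition energy:
E_12 = -13.6057 × 2² / 12² = -0.37793611 eV
E_4 = -13.6057 × 2² / 4² = -3.40142500 eV
|ΔE| = |E_4 - E_12| = 3.02348889 eV

Convert to Joules: E = 3.02348889 eV × (1.602177 × 10⁻¹⁹ J/eV) = 4.8441644e-19 J

Using E = hf:
f = E/h = 4.8441644e-19 J / (6.62607 × 10⁻³⁴ J·s)
f = 7.31077e+14 Hz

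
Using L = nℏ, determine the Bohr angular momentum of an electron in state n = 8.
8.437e-34 J·s (or 8ℏ)

In the Bohr model, angular momentum is quantized:
L = nℏ

where ℏ = h/(2π) = 1.05457e-34 J·s

For n = 8:
L = 8 × 1.05457e-34 J·s
L = 8.437e-34 J·s

This can also be written as L = 8ℏ.
The angular momentum is an integer multiple of the reduced Planck constant.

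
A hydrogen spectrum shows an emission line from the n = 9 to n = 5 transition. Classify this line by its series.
Pfund series

The spectral series in hydrogen are named based on the final (lower) energy level:
- Lyman series: n_final = 1 (ultraviolet)
- Balmer series: n_final = 2 (visible/near-UV)
- Paschen series: n_final = 3 (infrared)
- Brackett series: n_final = 4 (infrared)
- Pfund series: n_final = 5 (far infrared)

Since this transition ends at n = 5, it belongs to the Pfund series.

For reference, this 9 → 5 line has photon energy
ΔE = 13.6057 eV × (1/5² - 1/9²) = 0.376256395 eV,
corresponding to wavelength λ = hc/ΔE = 1239.84 eV·nm / 0.376256395 eV = 3295.200 nm in the far infrared region.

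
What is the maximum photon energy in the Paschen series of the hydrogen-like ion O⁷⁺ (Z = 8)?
96.751644 eV

The series limit corresponds to the transition from n = ∞ to n = 3.
This is the highest energy (shortest wavelength) transition in the Paschen series.

E_∞ = 0 eV
E_3 = -13.6057 × 8² / 3² = -96.751644 eV

Energy at series limit:
ΔE = E_∞ - E_3 = 0 - (-96.751644) = 96.751644 eV

This energy equals the ionization energy from the n = 3 state of O⁷⁺.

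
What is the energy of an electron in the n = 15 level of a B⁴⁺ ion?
-1.512 eV

For hydrogen-like ions, the energy levels scale with Z²:
E_n = -13.6057 Z² / n² eV

For B⁴⁺ (Z = 5) at n = 15:
E_15 = -13.6057 × 5² / 15²
E_15 = -13.6057 × 25 / 225
E_15 = -340.1425 / 225
E_15 = -1.512 eV

The energy is 25 times more negative than hydrogen at the same n due to the stronger nuclear charge.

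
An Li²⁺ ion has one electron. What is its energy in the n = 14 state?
-0.625 eV

For hydrogen-like ions, the energy levels scale with Z²:
E_n = -13.6057 Z² / n² eV

For Li²⁺ (Z = 3) at n = 14:
E_14 = -13.6057 × 3² / 14²
E_14 = -13.6057 × 9 / 196
E_14 = -122.4513 / 196
E_14 = -0.625 eV

The energy is 9 times more negative than hydrogen at the same n due to the stronger nuclear charge.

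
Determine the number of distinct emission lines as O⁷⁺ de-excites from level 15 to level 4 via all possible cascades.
66

The electron can occupy levels n = 4, 5, ..., 15 during de-excitation — that is m = 15 - 4 + 1 = 12 distinct levels.

The number of distinct spectral lines equals the number of ways to choose 2 of these m levels (each pair gives one possible emission transition):

Number of lines = m(m-1)/2 = 12×11/2 = 66

These correspond to all possible transitions between the 12 levels:
15 → 14, 15 → 13, 15 → 12, 15 → 11, 15 → 10, 15 → 9, 15 → 8, 15 → 7...

Each transition produces a photon with a unique energy (and thus wavelength). This count does not depend on Z.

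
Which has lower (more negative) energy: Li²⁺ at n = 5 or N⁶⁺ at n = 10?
N⁶⁺ at n = 10 (E = -6.667 eV)

Using E_n = -13.6057 Z² / n² eV:

Li²⁺ (Z = 3) at n = 5:
E = -13.6057 × 3² / 5² = -13.6057 × 9 / 25 = -4.898052 eV

N⁶⁺ (Z = 7) at n = 10:
E = -13.6057 × 7² / 10² = -13.6057 × 49 / 100 = -6.666793 eV

Since -6.666793 eV < -4.898052 eV,
N⁶⁺ at n = 10 is more tightly bound (requires more energy to ionize).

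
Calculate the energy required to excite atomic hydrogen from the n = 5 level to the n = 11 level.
0.43178 eV

The energy levels of a hydrogen-like atom are E_n = -13.6057 eV / n².

Energy at n = 5: E_5 = -13.6057 / 5² = -0.54422800 eV
Energy at n = 11: E_11 = -13.6057 / 11² = -0.11244380 eV

The excitation energy is the difference:
ΔE = E_11 - E_5
ΔE = -0.11244380 - (-0.54422800)
ΔE = 0.43178 eV

Since this is positive, energy must be absorbed (photon absorption).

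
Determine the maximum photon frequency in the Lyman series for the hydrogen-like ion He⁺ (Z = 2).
1.3159e+16 Hz

The series limit corresponds to the transition from n = ∞ to n = 1.
This is the highest energy (shortest wavelength) transition in the Lyman series.

E_∞ = 0 eV
E_1 = -13.6057 × 2² / 1² = -54.42280000 eV

Energy at series limit:
ΔE = E_∞ - E_1 = 0 - (-54.42280000) = 54.42280000 eV
E = 54.42280000 eV × (1.602177 × 10⁻¹⁹ J/eV) = 8.719496e-18 J
f = E/h = 8.719496e-18 J / (6.62607 × 10⁻³⁴ J·s) = 1.3159e+16 Hz

This energy equals the ionization energy from the n = 1 state of He⁺.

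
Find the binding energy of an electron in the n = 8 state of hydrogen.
0.212589 eV

The ionization energy is the energy needed to remove the electron completely (n → ∞).

For hydrogen, E_n = -13.6057 eV / n².

At n = 8: E_8 = -13.6057 / 8² = -0.212589063 eV
At n = ∞: E_∞ = 0 eV

Ionization energy = E_∞ - E_8 = 0 - (-0.212589063) = 0.212589063 eV
Ionization energy ≈ 0.212589 eV

This is also called the binding energy of the electron in state n = 8.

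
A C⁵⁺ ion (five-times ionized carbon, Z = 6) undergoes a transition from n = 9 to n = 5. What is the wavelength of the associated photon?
91.533 nm

First, find the transition energy using E_n = -13.6057 Z² / n² eV:
E_9 = -13.6057 × 6² / 9² = -6.04698 eV
E_5 = -13.6057 × 6² / 5² = -19.59221 eV

Photon energy: |ΔE| = |E_5 - E_9| = 13.54523 eV

Convert to wavelength using E = hc/λ with hc = 1239.84 eV·nm:
λ = hc/E = 1239.84 eV·nm / 13.54523 eV
λ = 91.533 nm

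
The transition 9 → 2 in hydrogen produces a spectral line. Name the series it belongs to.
Balmer series

The spectral series in hydrogen are named based on the final (lower) energy level:
- Lyman series: n_final = 1 (ultraviolet)
- Balmer series: n_final = 2 (visible/near-UV)
- Paschen series: n_final = 3 (infrared)
- Brackett series: n_final = 4 (infrared)
- Pfund series: n_final = 5 (far infrared)

Since this transition ends at n = 2, it belongs to the Balmer series.

For reference, this 9 → 2 line has photon energy
ΔE = 13.6057 eV × (1/2² - 1/9²) = 3.2334534 eV,
corresponding to wavelength λ = hc/ΔE = 1239.84 eV·nm / 3.2334534 eV = 383.441 nm in the visible/near-UV region.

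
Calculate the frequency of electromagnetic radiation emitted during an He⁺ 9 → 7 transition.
1.061e+14 Hz

First, find the transition energy:
E_9 = -13.6057 × 2² / 9² = -0.6718864 eV
E_7 = -13.6057 × 2² / 7² = -1.1106694 eV
|ΔE| = |E_7 - E_9| = 0.4387830 eV

Convert to Joules: E = 0.4387830 eV × (1.602177 × 10⁻¹⁹ J/eV) = 7.03008e-20 J

Using E = hf:
f = E/h = 7.03008e-20 J / (6.62607 × 10⁻³⁴ J·s)
f = 1.061e+14 Hz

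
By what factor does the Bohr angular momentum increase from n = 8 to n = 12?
1.5000

In the Bohr model, L_n = nℏ, so the ratio is purely the ratio of quantum numbers:

L_12/L_8 = 12ℏ / 8ℏ = 12/8 = 1.5000

The angular momentum scales linearly with n.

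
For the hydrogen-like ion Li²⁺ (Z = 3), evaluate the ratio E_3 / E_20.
44.44444

Using E_n = -13.6057 Z² / n² eV with Z = 3:

E_3 = -13.6057 × 3² / 3² = -122.4513 / 9 = -13.60570000000 eV
E_20 = -13.6057 × 3² / 20² = -122.4513 / 400 = -0.30612825000 eV

The ratio is:
E_3/E_20 = (-13.60570000000) / (-0.30612825000)
E_3/E_20 = (-122.4513/9) / (-122.4513/400)
E_3/E_20 = 400/9
E_3/E_20 = 44.44444
(Note: the Z² factors cancel in the ratio.)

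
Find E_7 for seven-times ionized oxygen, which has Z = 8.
-17.771 eV

For hydrogen-like ions, the energy levels scale with Z²:
E_n = -13.6057 Z² / n² eV

For O⁷⁺ (Z = 8) at n = 7:
E_7 = -13.6057 × 8² / 7²
E_7 = -13.6057 × 64 / 49
E_7 = -870.7648 / 49
E_7 = -17.771 eV

The energy is 64 times more negative than hydrogen at the same n due to the stronger nuclear charge.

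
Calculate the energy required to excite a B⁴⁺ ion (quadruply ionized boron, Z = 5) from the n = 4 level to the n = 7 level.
14.317223 eV

The energy levels of a hydrogen-like atom are E_n = -13.6057 Z² eV / n².

Energy at n = 4: E_4 = -13.6057 × 5² / 4² = -21.258906250 eV
Energy at n = 7: E_7 = -13.6057 × 5² / 7² = -6.941683673 eV

The excitation energy is the difference:
ΔE = E_7 - E_4
ΔE = -6.941683673 - (-21.258906250)
ΔE = 14.317223 eV

Since this is positive, energy must be absorbed (photon absorption).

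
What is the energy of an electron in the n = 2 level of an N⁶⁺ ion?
-166.670 eV

For hydrogen-like ions, the energy levels scale with Z²:
E_n = -13.6057 Z² / n² eV

For N⁶⁺ (Z = 7) at n = 2:
E_2 = -13.6057 × 7² / 2²
E_2 = -13.6057 × 49 / 4
E_2 = -666.6793 / 4
E_2 = -166.670 eV

The energy is 49 times more negative than hydrogen at the same n due to the stronger nuclear charge.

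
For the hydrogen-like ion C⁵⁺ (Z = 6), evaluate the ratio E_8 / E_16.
4.00000

Using E_n = -13.6057 Z² / n² eV with Z = 6:

E_8 = -13.6057 × 6² / 8² = -489.8052 / 64 = -7.65320625000 eV
E_16 = -13.6057 × 6² / 16² = -489.8052 / 256 = -1.91330156250 eV

The ratio is:
E_8/E_16 = (-7.65320625000) / (-1.91330156250)
E_8/E_16 = (-489.8052/64) / (-489.8052/256)
E_8/E_16 = 256/64
E_8/E_16 = 4.00000
(Note: the Z² factors cancel in the ratio.)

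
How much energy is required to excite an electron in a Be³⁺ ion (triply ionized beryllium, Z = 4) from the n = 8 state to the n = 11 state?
1.60232 eV

The energy levels of a hydrogen-like atom are E_n = -13.6057 Z² eV / n².

Energy at n = 8: E_8 = -13.6057 × 4² / 8² = -3.40142500 eV
Energy at n = 11: E_11 = -13.6057 × 4² / 11² = -1.79910083 eV

The excitation energy is the difference:
ΔE = E_11 - E_8
ΔE = -1.79910083 - (-3.40142500)
ΔE = 1.60232 eV

Since this is positive, energy must be absorbed (photon absorption).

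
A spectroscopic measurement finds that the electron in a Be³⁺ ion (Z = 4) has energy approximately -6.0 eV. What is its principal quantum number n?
n = 6

The exact energy levels follow E_n = -13.6057 Z² / n² eV with Z = 4.

The measured value (-6.0 eV) is reported to only 2 significant figures, so we must test candidate n values and see which one matches to that precision.

Candidate energies:
  n = 4:  E = -13.6057 × 4² / 4² = -13.605700 eV
  n = 5:  E = -13.6057 × 4² / 5² = -8.707648 eV
  n = 6:  E = -13.6057 × 4² / 6² = -6.046978 eV  ← matches
  n = 7:  E = -13.6057 × 4² / 7² = -4.442678 eV
  n = 8:  E = -13.6057 × 4² / 8² = -3.401425 eV

Checking against the measurement of -6.0 eV (2 sig figs), only n = 6 agrees:
E_6 = -6.046978 eV, which rounds to -6.0 eV ✓

Therefore n = 6.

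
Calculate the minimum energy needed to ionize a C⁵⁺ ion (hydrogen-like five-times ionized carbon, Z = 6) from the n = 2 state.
122.45 eV

The ionization energy is the energy needed to remove the electron completely (n → ∞).

For a hydrogen-like ion with Z = 6, E_n = -13.6057 Z² / n² eV.

At n = 2: E_2 = -13.6057 × 6² / 2² = -122.45130 eV
At n = ∞: E_∞ = 0 eV

Ionization energy = E_∞ - E_2 = 0 - (-122.45130) = 122.45130 eV
Ionization energy ≈ 122.45 eV

This is also called the binding energy of the electron in state n = 2.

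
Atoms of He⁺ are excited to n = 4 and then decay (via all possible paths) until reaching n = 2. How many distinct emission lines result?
3

The electron can occupy levels n = 2, 3, ..., 4 during de-excitation — that is m = 4 - 2 + 1 = 3 distinct levels.

The number of distinct spectral lines equals the number of ways to choose 2 of these m levels (each pair gives one possible emission transition):

Number of lines = m(m-1)/2 = 3×2/2 = 3

These correspond to all possible transitions between the 3 levels:
4 → 3, 4 → 2, 3 → 2

Each transition produces a photon with a unique energy (and thus wavelength). This count does not depend on Z.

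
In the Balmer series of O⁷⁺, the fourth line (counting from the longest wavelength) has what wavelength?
6.41 nm

The lines of a series are numbered from the longest wavelength (smallest ΔE) outward; the fourth line is the transition from n = n_f + 4 to n_f.
The Balmer series has all transitions ending at n_f = 2.

For O⁷⁺ (Z = 8), the fourth line (δ-line) is the jump from n = 6 to n = 2:
E_6 = -13.6057 × 8² / 6² = -24.1879 eV
E_2 = -13.6057 × 8² / 2² = -217.6912 eV
ΔE = E_6 - E_2 = 193.5033 eV

λ = hc/E = 1239.84 eV·nm / 193.5033 eV
λ = 6.41 nm

This is the δ-line of the Balmer series in O⁷⁺.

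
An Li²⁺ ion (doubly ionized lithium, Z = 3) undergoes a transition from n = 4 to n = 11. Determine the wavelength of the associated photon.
186.68881 nm

First, find the transition energy using E_n = -13.6057 Z² / n² eV:
E_4 = -13.6057 × 3² / 4² = -7.653206250 eV
E_11 = -13.6057 × 3² / 11² = -1.011994215 eV

Photon energy: |ΔE| = |E_11 - E_4| = 6.641212035 eV

Convert to wavelength using E = hc/λ with hc = 1239.84 eV·nm:
λ = hc/E = 1239.84 eV·nm / 6.641212035 eV
λ = 186.68881 nm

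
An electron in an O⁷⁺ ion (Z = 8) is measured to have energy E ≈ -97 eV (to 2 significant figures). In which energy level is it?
n = 3

The exact energy levels follow E_n = -13.6057 Z² / n² eV with Z = 8.

The measured value (-97 eV) is reported to only 2 significant figures, so we must test candidate n values and see which one matches to that precision.

Candidate energies:
  n = 1:  E = -13.6057 × 8² / 1² = -870.76480 eV
  n = 2:  E = -13.6057 × 8² / 2² = -217.69120 eV
  n = 3:  E = -13.6057 × 8² / 3² = -96.75164 eV  ← matches
  n = 4:  E = -13.6057 × 8² / 4² = -54.42280 eV
  n = 5:  E = -13.6057 × 8² / 5² = -34.83059 eV

Checking against the measurement of -97 eV (2 sig figs), only n = 3 agrees:
E_3 = -96.75164 eV, which rounds to -97 eV ✓

Therefore n = 3.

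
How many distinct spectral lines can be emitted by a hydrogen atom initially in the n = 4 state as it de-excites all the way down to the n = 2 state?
3

The electron can occupy levels n = 2, 3, ..., 4 during de-excitation — that is m = 4 - 2 + 1 = 3 distinct levels.

The number of distinct spectral lines equals the number of ways to choose 2 of these m levels (each pair gives one possible emission transition):

Number of lines = m(m-1)/2 = 3×2/2 = 3

These correspond to all possible transitions between the 3 levels:
4 → 3, 4 → 2, 3 → 2

Each transition produces a photon with a unique energy (and thus wavelength). This count does not depend on Z.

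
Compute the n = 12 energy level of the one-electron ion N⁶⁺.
-4.629717 eV

For hydrogen-like ions, the energy levels scale with Z²:
E_n = -13.6057 Z² / n² eV

For N⁶⁺ (Z = 7) at n = 12:
E_12 = -13.6057 × 7² / 12²
E_12 = -13.6057 × 49 / 144
E_12 = -666.6793 / 144
E_12 = -4.629717 eV

The energy is 49 times more negative than hydrogen at the same n due to the stronger nuclear charge.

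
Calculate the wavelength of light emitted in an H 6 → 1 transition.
93.73 nm

First, find the transition energy using E_n = -13.6057 / n² eV:
E_6 = -13.6057 / 6² = -0.3779 eV
E_1 = -13.6057 / 1² = -13.6057 eV

Photon energy: |ΔE| = |E_1 - E_6| = 13.2278 eV

Convert to wavelength using E = hc/λ with hc = 1239.84 eV·nm:
λ = hc/E = 1239.84 eV·nm / 13.2278 eV
λ = 93.73 nm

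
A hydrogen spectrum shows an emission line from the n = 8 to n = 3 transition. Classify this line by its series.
Paschen series

The spectral series in hydrogen are named based on the final (lower) energy level:
- Lyman series: n_final = 1 (ultraviolet)
- Balmer series: n_final = 2 (visible/near-UV)
- Paschen series: n_final = 3 (infrared)
- Brackett series: n_final = 4 (infrared)
- Pfund series: n_final = 5 (far infrared)

Since this transition ends at n = 3, it belongs to the Paschen series.

For reference, this 8 → 3 line has photon energy
ΔE = 13.6057 eV × (1/3² - 1/8²) = 1.2991554 eV,
corresponding to wavelength λ = hc/ΔE = 1239.84 eV·nm / 1.2991554 eV = 954.343 nm in the infrared region.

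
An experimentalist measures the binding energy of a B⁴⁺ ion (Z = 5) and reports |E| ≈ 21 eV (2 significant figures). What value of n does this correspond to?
n = 4

The exact energy levels follow E_n = -13.6057 Z² / n² eV with Z = 5.

The measured value (-21 eV) is reported to only 2 significant figures, so we must test candidate n values and see which one matches to that precision.

Candidate energies:
  n = 2:  E = -13.6057 × 5² / 2² = -85.03563 eV
  n = 3:  E = -13.6057 × 5² / 3² = -37.79361 eV
  n = 4:  E = -13.6057 × 5² / 4² = -21.25891 eV  ← matches
  n = 5:  E = -13.6057 × 5² / 5² = -13.60570 eV
  n = 6:  E = -13.6057 × 5² / 6² = -9.44840 eV

Checking against the measurement of -21 eV (2 sig figs), only n = 4 agrees:
E_4 = -21.25891 eV, which rounds to -21 eV ✓

Therefore n = 4.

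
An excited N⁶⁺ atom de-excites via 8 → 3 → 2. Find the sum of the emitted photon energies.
156.253 eV

The energy levels of N⁶⁺ are E_n = -13.6057 × 7² / n² eV.

First transition (8 → 3):
ΔE₁ = |E_3 - E_8|
ΔE₁ = |-74.075477778 - (-10.416864063)| = 63.658614 eV

Second transition (3 → 2):
ΔE₂ = |E_2 - E_3|
ΔE₂ = |-166.669825000 - (-74.075477778)| = 92.594347 eV

Total energy released:
E_total = ΔE₁ + ΔE₂ = 63.658614 + 92.594347 = 156.253 eV

Note: This equals the direct transition 8 → 2: 156.253 eV ✓
Energy is conserved regardless of the path taken.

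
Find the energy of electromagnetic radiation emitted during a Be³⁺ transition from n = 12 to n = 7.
2.930933 eV

The energy levels are E_n = -13.6057 Z² eV / n².

Energy at n = 12: E_12 = -13.6057 × 4² / 12² = -1.511744444 eV
Energy at n = 7: E_7 = -13.6057 × 4² / 7² = -4.442677551 eV

For emission (electron falling to lower state), the photon energy is:
E_photon = E_12 - E_7 = |-1.511744444 - (-4.442677551)|
E_photon = 2.930933 eV

This energy is carried away by the emitted photon.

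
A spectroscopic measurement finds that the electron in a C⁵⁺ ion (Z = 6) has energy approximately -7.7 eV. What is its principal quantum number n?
n = 8

The exact energy levels follow E_n = -13.6057 Z² / n² eV with Z = 6.

The measured value (-7.7 eV) is reported to only 2 significant figures, so we must test candidate n values and see which one matches to that precision.

Candidate energies:
  n = 6:  E = -13.6057 × 6² / 6² = -13.60570 eV
  n = 7:  E = -13.6057 × 6² / 7² = -9.99602 eV
  n = 8:  E = -13.6057 × 6² / 8² = -7.65321 eV  ← matches
  n = 9:  E = -13.6057 × 6² / 9² = -6.04698 eV
  n = 10:  E = -13.6057 × 6² / 10² = -4.89805 eV

Checking against the measurement of -7.7 eV (2 sig figs), only n = 8 agrees:
E_8 = -7.65321 eV, which rounds to -7.7 eV ✓

Therefore n = 8.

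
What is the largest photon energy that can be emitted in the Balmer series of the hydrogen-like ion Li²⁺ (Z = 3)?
30.613 eV

The series limit corresponds to the transition from n = ∞ to n = 2.
This is the highest energy (shortest wavelength) transition in the Balmer series.

E_∞ = 0 eV
E_2 = -13.6057 × 3² / 2² = -30.613 eV

Energy at series limit:
ΔE = E_∞ - E_2 = 0 - (-30.613) = 30.613 eV

This energy equals the ionization energy from the n = 2 state of Li²⁺.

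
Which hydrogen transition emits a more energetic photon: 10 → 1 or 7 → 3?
10 → 1

Calculate the energy for each transition:

Transition 10 → 1:
ΔE₁ = |E_1 - E_10| = |-13.6057/1² - (-13.6057/10²)|
ΔE₁ = |-13.605700000000 - (-0.136057000000)| = 13.469643000 eV

Transition 7 → 3:
ΔE₂ = |E_3 - E_7| = |-13.6057/3² - (-13.6057/7²)|
ΔE₂ = |-1.511744444444 - (-0.277667346939)| = 1.234077098 eV

Since 13.469643000 eV > 1.234077098 eV, the transition 10 → 1 emits the more energetic photon.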